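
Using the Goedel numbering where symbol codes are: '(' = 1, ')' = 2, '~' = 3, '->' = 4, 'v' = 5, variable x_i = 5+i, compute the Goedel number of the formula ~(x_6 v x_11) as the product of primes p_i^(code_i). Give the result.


Formula: ~(x_6 v x_11)
Symbol codes: [3, 1, 11, 5, 16, 2]
Primes: [2, 3, 5, 7, 11, 13]
p_1^3 = 2^3 = 8
p_2^1 = 3^1 = 3
p_3^11 = 5^11 = 48828125
p_4^5 = 7^5 = 16807
p_5^16 = 11^16 = 45949729863572161
p_6^2 = 13^2 = 169
Product = 152947068233300021926948828125000

152947068233300021926948828125000


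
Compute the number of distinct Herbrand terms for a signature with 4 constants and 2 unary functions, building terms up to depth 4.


Herbrand terms by depth:
Depth 0: 4 constants
Depth 1: 8 new terms (running total: 12)
Depth 2: 16 new terms (running total: 28)
Depth 3: 32 new terms (running total: 60)
Depth 4: 64 new terms (running total: 124)
Total distinct ground terms = 124

124


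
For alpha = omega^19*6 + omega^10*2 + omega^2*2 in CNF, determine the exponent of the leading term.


CNF: omega^19*6 + omega^10*2 + omega^2*2
The leading term is omega^19*6, which has exponent 19.

19


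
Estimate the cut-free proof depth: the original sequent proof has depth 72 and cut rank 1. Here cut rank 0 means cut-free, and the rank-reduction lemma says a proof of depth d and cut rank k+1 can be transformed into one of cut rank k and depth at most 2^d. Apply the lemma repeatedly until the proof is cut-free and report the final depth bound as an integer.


Each rank reduction sends depth d to at most 2^d; cut rank r needs r reductions.
2_0(72) = 72
2_1(72) = 2^72 = 4722366482869645213696
Cut-free depth bound = 4722366482869645213696

4722366482869645213696


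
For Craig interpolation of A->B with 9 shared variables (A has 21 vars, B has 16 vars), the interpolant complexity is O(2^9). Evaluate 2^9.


Shared atoms = 9
Craig interpolant size bound = 2^9
= 512

512


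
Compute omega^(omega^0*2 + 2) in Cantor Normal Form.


omega^(omega^0*2 + 2):
omega^0 = 1, so the exponent is 2 + 2 = 4 (finite ordinal addition).
Result = omega^4, already a single CNF term.

omega^4


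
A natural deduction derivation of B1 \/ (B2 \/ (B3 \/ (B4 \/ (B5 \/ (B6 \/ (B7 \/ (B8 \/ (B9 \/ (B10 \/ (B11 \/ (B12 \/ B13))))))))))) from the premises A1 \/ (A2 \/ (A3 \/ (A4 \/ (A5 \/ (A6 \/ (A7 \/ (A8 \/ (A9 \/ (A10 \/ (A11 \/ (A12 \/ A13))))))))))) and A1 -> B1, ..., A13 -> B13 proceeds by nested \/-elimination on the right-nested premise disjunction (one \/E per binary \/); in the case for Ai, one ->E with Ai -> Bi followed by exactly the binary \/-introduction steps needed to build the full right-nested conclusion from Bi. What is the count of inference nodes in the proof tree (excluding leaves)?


Constructive dilemma with 13 branches, all disjunctions right-nested:
- \/E: the premise has 12 binary \/, each eliminated once: 12 nodes.
- ->E: one per case (Ai with Ai -> Bi gives Bi): 13 nodes.
- \/I: in case i < n, Bi needs 1 step to form Bi \/ (B(i+1) \/ ...) and then i-1 steps to prepend B(i-1), ..., B1, i.e. i steps; in case i = n, B13 needs 12 prepend steps.
  \/I total = (1 + 2 + ... + 12) + 12 = 78 + 12 = 90 nodes.
Total = 12 + 13 + 90 = 115

115


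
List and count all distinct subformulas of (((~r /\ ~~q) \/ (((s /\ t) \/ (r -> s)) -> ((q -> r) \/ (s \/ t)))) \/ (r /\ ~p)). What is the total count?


Formula: (((~r /\ ~~q) \/ (((s /\ t) \/ (r -> s)) -> ((q -> r) \/ (s \/ t)))) \/ (r /\ ~p))
Subformulas found:
  1. r
  2. p
  3. q
  4. s
  5. t
  6. ~p
  7. ~r
  8. ~q
  9. ~~q
  10. (s /\ t)
  11. (s \/ t)
  12. (r -> s)
  13. (q -> r)
  14. (r /\ ~p)
  15. (~r /\ ~~q)
  16. ((s /\ t) \/ (r -> s))
  17. ((q -> r) \/ (s \/ t))
  18. (((s /\ t) \/ (r -> s)) -> ((q -> r) \/ (s \/ t)))
  19. ((~r /\ ~~q) \/ (((s /\ t) \/ (r -> s)) -> ((q -> r) \/ (s \/ t))))
  20. (((~r /\ ~~q) \/ (((s /\ t) \/ (r -> s)) -> ((q -> r) \/ (s \/ t)))) \/ (r /\ ~p))
Total distinct subformulas = 20

20


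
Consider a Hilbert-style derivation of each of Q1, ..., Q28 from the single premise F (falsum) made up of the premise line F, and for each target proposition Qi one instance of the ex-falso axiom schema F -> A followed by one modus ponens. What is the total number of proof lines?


Ex falso, line by line:
- 1 premise line (F)
- 28 targets, each needing 1 axiom instance (F -> Qi) + 1 MP = 2 lines: 2 * 28 = 56
Total = 1 + 56 = 57 lines.

57


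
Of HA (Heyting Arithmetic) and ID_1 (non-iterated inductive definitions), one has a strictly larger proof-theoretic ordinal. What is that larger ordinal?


Proof-theoretic ordinal of HA (Heyting Arithmetic): epsilon_0
Proof-theoretic ordinal of ID_1 (non-iterated inductive definitions): psi_0(epsilon_{Omega+1})
Comparing: epsilon_0 < psi_0(epsilon_{Omega+1}).
The larger ordinal is psi_0(epsilon_{Omega+1}) (from ID_1 (non-iterated inductive definitions)).

psi_0(epsilon_{Omega+1})


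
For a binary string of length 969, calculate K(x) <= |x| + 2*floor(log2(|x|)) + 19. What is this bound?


floor(log2(969)) = 9
2 * 9 = 18
K(x) <= 969 + 18 + 19 = 1006

1006


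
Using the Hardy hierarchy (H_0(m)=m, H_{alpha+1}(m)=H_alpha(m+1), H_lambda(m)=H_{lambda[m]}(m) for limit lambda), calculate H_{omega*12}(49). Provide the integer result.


H_{omega*12}(49):
For the Hardy hierarchy, H_{omega*k}(n) = 2^k * n.
2^12 = 4096.
4096 * 49 = 200704

200704


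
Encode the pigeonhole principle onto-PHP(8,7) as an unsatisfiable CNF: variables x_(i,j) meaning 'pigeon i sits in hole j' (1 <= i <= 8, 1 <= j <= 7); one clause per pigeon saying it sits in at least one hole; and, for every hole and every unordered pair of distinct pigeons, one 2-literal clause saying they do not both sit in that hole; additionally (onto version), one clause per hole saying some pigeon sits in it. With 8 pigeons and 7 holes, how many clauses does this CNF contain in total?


onto-PHP(8,7): 8 pigeons, 7 holes, 8*7 = 56 variables.
- pigeon clauses: one per pigeon -> 8 clauses
- hole clauses: 7 holes * C(8,2) = 7 * 28 -> 196 clauses
- onto clauses: one per hole -> 7 clauses
Total clauses = 8 + 196 + 7 = 211

211


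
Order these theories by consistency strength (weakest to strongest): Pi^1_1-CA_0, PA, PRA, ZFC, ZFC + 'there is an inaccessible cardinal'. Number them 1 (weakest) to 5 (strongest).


Ordering by consistency strength:
1. PRA
2. PA
3. Pi^1_1-CA_0
4. ZFC
5. ZFC + 'there is an inaccessible cardinal'


Pi^1_1-CA_0=3, PA=2, PRA=1, ZFC=4, ZFC + 'there is an inaccessible cardinal'=5


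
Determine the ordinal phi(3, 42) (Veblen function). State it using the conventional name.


phi(3, 42):
phi(3, beta) = eta_beta (the beta-th eta number, fixed point of zeta).
phi(3, 42) = eta_42

eta_42


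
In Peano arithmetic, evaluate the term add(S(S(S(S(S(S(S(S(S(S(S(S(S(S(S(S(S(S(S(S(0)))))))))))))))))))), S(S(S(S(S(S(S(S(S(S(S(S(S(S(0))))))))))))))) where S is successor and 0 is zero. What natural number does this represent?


add(S^20(0), S^14(0)):
S^20(0) = 20
S^14(0) = 14
20 + 14 = 34

34


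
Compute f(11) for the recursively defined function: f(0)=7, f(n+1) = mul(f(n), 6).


f(0) = 7
f(1) = mul(f(0), 6) = mul(7, 6) = 42
f(2) = mul(f(1), 6) = mul(42, 6) = 252
f(3) = mul(f(2), 6) = mul(252, 6) = 1512
f(4) = mul(f(3), 6) = mul(1512, 6) = 9072
f(5) = mul(f(4), 6) = mul(9072, 6) = 54432
f(6) = mul(f(5), 6) = mul(54432, 6) = 326592
f(7) = mul(f(6), 6) = mul(326592, 6) = 1959552
f(8) = mul(f(7), 6) = mul(1959552, 6) = 11757312
f(9) = mul(f(8), 6) = mul(11757312, 6) = 70543872
f(10) = mul(f(9), 6) = mul(70543872, 6) = 423263232
f(11) = mul(f(10), 6) = mul(423263232, 6) = 2539579392


2539579392


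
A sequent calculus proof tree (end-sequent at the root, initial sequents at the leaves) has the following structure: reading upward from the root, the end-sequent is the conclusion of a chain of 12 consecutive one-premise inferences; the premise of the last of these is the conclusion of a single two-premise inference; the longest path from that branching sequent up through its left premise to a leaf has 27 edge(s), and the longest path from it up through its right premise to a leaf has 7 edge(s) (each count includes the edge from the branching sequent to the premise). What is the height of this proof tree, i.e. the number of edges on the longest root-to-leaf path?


Longest path through the left premise: 27 edges (measured from the branching sequent)
Longest path through the right premise: 7 edges
Height of the subtree rooted at the branching sequent: max(27, 7) = 27
The branching sequent sits 12 edges above the root (the chain of one-premise inferences), so height = 27 + 12 = 39

39


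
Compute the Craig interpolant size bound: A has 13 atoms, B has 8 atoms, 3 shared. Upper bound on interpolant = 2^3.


Shared atoms = 3
Craig interpolant size bound = 2^3
= 8

8


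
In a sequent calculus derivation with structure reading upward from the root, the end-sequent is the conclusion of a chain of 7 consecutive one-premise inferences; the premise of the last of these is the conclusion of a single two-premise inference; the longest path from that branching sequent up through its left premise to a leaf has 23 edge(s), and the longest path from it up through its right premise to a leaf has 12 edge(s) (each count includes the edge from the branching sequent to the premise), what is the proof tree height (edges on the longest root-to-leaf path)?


Longest path through the left premise: 23 edges (measured from the branching sequent)
Longest path through the right premise: 12 edges
Height of the subtree rooted at the branching sequent: max(23, 12) = 23
The branching sequent sits 7 edges above the root (the chain of one-premise inferences), so height = 23 + 7 = 30

30


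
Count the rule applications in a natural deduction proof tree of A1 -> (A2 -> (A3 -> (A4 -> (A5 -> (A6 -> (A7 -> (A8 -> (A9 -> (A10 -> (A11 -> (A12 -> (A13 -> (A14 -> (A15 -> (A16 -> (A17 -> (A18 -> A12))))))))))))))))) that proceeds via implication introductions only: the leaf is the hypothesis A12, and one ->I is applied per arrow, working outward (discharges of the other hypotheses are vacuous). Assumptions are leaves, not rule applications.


The formula has 18 arrows (->); its innermost consequent A12 is one of the antecedents,
so the proof starts from the hypothesis leaf A12 (not a rule application) and closes one arrow per ->I.
Building A1 -> (A2 -> (A3 -> (A4 -> (A5 -> (A6 -> (A7 -> (A8 -> (A9 -> (A10 -> (A11 -> (A12 -> (A13 -> (A14 -> (A15 -> (A16 -> (A17 -> (A18 -> A12))))))))))))))))) therefore takes 18 nested implication introductions.
Total inference nodes = 18

18


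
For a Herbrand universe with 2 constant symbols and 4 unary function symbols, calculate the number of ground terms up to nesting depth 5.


Herbrand terms by depth:
Depth 0: 2 constants
Depth 1: 8 new terms (running total: 10)
Depth 2: 32 new terms (running total: 42)
Depth 3: 128 new terms (running total: 170)
Depth 4: 512 new terms (running total: 682)
Depth 5: 2048 new terms (running total: 2730)
Total distinct ground terms = 2730

2730


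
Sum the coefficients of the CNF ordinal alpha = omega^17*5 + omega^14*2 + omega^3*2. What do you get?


CNF: omega^17*5 + omega^14*2 + omega^3*2
Coefficients: 5 + 2 + 2 = 9

9


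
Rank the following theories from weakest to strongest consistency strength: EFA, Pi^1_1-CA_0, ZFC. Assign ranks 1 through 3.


Ordering by consistency strength:
1. EFA
2. Pi^1_1-CA_0
3. ZFC


EFA=1, Pi^1_1-CA_0=2, ZFC=3


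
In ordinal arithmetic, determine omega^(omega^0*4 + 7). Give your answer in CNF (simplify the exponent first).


omega^(omega^0*4 + 7):
omega^0 = 1, so the exponent is 4 + 7 = 11 (finite ordinal addition).
Result = omega^11, already a single CNF term.

omega^11


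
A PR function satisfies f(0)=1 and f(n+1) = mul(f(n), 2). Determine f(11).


f(0) = 1
f(1) = mul(f(0), 2) = mul(1, 2) = 2
f(2) = mul(f(1), 2) = mul(2, 2) = 4
f(3) = mul(f(2), 2) = mul(4, 2) = 8
f(4) = mul(f(3), 2) = mul(8, 2) = 16
f(5) = mul(f(4), 2) = mul(16, 2) = 32
f(6) = mul(f(5), 2) = mul(32, 2) = 64
f(7) = mul(f(6), 2) = mul(64, 2) = 128
f(8) = mul(f(7), 2) = mul(128, 2) = 256
f(9) = mul(f(8), 2) = mul(256, 2) = 512
f(10) = mul(f(9), 2) = mul(512, 2) = 1024
f(11) = mul(f(10), 2) = mul(1024, 2) = 2048


2048


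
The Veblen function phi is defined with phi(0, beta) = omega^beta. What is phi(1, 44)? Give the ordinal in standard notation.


phi(1, 44):
phi(1, beta) = epsilon_beta (the beta-th epsilon number).
phi(1, 44) = epsilon_44

epsilon_44


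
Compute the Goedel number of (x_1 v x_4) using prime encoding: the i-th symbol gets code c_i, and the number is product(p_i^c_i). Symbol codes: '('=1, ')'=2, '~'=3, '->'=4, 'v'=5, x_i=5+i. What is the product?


Formula: (x_1 v x_4)
Symbol codes: [1, 6, 5, 9, 2]
Primes: [2, 3, 5, 7, 11]
p_1^1 = 2^1 = 2
p_2^6 = 3^6 = 729
p_3^5 = 5^5 = 3125
p_4^9 = 7^9 = 40353607
p_5^2 = 11^2 = 121
Product = 22247195749143750

22247195749143750


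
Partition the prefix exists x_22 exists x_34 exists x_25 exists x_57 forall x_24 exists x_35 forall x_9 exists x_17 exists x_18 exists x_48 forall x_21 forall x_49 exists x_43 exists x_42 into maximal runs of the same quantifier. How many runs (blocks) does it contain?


Alternations = 6.
Blocks = alternations + 1 = 7

7


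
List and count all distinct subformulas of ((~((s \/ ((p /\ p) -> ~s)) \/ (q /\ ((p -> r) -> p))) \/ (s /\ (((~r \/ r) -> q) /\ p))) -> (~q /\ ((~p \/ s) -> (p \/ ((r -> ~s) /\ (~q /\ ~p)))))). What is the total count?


Formula: ((~((s \/ ((p /\ p) -> ~s)) \/ (q /\ ((p -> r) -> p))) \/ (s /\ (((~r \/ r) -> q) /\ p))) -> (~q /\ ((~p \/ s) -> (p \/ ((r -> ~s) /\ (~q /\ ~p))))))
Subformulas found:
  1. r
  2. q
  3. s
  4. p
  5. ~p
  6. ~r
  7. ~s
  8. ~q
  9. (p /\ p)
  10. (p -> r)
  11. (~p \/ s)
  12. (~r \/ r)
  13. (r -> ~s)
  14. (~q /\ ~p)
  15. ((p -> r) -> p)
  16. ((~r \/ r) -> q)
  17. ((p /\ p) -> ~s)
  18. (q /\ ((p -> r) -> p))
  19. (((~r \/ r) -> q) /\ p)
  20. (s \/ ((p /\ p) -> ~s))
  21. ((r -> ~s) /\ (~q /\ ~p))
  22. (s /\ (((~r \/ r) -> q) /\ p))
  23. (p \/ ((r -> ~s) /\ (~q /\ ~p)))
  24. ((~p \/ s) -> (p \/ ((r -> ~s) /\ (~q /\ ~p))))
  25. ((s \/ ((p /\ p) -> ~s)) \/ (q /\ ((p -> r) -> p)))
  26. ~((s \/ ((p /\ p) -> ~s)) \/ (q /\ ((p -> r) -> p)))
  27. (~q /\ ((~p \/ s) -> (p \/ ((r -> ~s) /\ (~q /\ ~p)))))
  28. (~((s \/ ((p /\ p) -> ~s)) \/ (q /\ ((p -> r) -> p))) \/ (s /\ (((~r \/ r) -> q) /\ p)))
  29. ((~((s \/ ((p /\ p) -> ~s)) \/ (q /\ ((p -> r) -> p))) \/ (s /\ (((~r \/ r) -> q) /\ p))) -> (~q /\ ((~p \/ s) -> (p \/ ((r -> ~s) /\ (~q /\ ~p))))))
Total distinct subformulas = 29

29


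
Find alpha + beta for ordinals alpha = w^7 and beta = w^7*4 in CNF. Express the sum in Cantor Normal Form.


Ordinal addition w^7 + w^7*4:
Both terms have the same exponent 7.
w^e*c + w^e*d = w^e*(c+d).
Result = w^7*(1+4) = w^7*5

w^7*5


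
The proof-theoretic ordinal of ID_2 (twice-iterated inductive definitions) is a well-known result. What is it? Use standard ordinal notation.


The proof-theoretic ordinal of ID_2 (twice-iterated inductive definitions) is a standard result in ordinal analysis.
This ordinal is the supremum of order types of primitive recursive well-orderings
that the theory can prove to be well-ordered.
For ID_2 (twice-iterated inductive definitions), the proof-theoretic ordinal is psi_0(epsilon_{Omega_2+1}).

psi_0(epsilon_{Omega_2+1})


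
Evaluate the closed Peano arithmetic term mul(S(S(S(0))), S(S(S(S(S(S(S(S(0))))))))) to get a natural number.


mul(S^3(0), S^8(0)):
S^3(0) = 3
S^8(0) = 8
3 * 8 = 24

24


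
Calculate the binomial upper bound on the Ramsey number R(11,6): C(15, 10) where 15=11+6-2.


R(11,6) <= C(11+6-2, 11-1) = C(15, 10)
C(15, 10) = 15! / (10! * 5!)
= 3003

3003


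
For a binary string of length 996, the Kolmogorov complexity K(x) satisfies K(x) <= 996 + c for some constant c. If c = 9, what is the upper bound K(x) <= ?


K(x) <= |x| + c = 996 + 9 = 1005

1005


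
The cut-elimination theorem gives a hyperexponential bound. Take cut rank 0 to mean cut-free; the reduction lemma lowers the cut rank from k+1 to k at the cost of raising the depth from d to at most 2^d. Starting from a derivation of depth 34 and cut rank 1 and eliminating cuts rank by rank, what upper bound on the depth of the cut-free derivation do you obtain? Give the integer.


Each rank reduction sends depth d to at most 2^d; cut rank r needs r reductions.
2_0(34) = 34
2_1(34) = 2^34 = 17179869184
Cut-free depth bound = 17179869184

17179869184


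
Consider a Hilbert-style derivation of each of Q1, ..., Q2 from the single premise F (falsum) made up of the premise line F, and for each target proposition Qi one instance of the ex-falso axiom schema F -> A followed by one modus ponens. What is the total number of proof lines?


Ex falso, line by line:
- 1 premise line (F)
- 2 targets, each needing 1 axiom instance (F -> Qi) + 1 MP = 2 lines: 2 * 2 = 4
Total = 1 + 4 = 5 lines.

5


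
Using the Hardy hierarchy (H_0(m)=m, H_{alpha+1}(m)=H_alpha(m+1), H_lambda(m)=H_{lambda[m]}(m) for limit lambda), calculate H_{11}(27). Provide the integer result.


H_11(27):
For finite ordinals k, H_k(n) = n + k (each successor step adds 1).
H_11(27) = 27 + 11 = 38

38


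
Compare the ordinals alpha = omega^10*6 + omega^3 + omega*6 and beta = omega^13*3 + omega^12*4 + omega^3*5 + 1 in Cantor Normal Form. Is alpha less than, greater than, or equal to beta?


Compare term by term from highest exponent:
alpha = omega^10*6 + omega^3 + omega*6
beta = omega^13*3 + omega^12*4 + omega^3*5 + 1
Term 1: alpha has omega^10*6, beta has omega^13*3
Term 2: alpha has omega^3*1, beta has omega^12*4
Term 3: alpha has omega^1*6, beta has omega^3*5
Term 4: alpha has omega^0*0, beta has omega^0*1
Result: alpha < beta

alpha < beta


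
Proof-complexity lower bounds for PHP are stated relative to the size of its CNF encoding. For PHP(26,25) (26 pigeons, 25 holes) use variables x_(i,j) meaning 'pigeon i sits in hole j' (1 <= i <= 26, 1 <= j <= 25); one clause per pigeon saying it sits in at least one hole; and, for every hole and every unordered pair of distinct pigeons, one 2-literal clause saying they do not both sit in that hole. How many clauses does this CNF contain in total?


PHP(26,25): 26 pigeons, 25 holes, 26*25 = 650 variables.
- pigeon clauses: one per pigeon -> 26 clauses
- hole clauses: 25 holes * C(26,2) = 25 * 325 -> 8125 clauses
Total clauses = 26 + 8125 = 8151

8151


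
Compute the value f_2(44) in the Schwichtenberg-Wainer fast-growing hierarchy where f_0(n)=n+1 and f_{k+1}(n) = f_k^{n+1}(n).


f_2(44) = f_1^45(44)
f_1(m) = 2m + 1.
Iterating: f_1^k(n) = 2^k*(n+1) - 1.
f_2(44) = 2^45*(44+1) - 1 = 35184372088832*45 - 1 = 1583296743997439

1583296743997439


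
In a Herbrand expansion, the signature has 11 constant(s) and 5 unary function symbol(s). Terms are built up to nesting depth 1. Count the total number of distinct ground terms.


Herbrand terms by depth:
Depth 0: 11 constants
Depth 1: 55 new terms (running total: 66)
Total distinct ground terms = 66

66


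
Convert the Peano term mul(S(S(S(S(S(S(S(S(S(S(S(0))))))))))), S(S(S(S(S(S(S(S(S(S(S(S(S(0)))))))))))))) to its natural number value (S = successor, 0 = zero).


mul(S^11(0), S^13(0)):
S^11(0) = 11
S^13(0) = 13
11 * 13 = 143

143


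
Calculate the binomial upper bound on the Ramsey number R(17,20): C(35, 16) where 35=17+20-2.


R(17,20) <= C(17+20-2, 17-1) = C(35, 16)
C(35, 16) = 35! / (16! * 19!)
= 4059928950

4059928950


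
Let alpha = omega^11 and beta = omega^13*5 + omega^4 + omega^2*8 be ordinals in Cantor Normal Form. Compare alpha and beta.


Compare term by term from highest exponent:
alpha = omega^11
beta = omega^13*5 + omega^4 + omega^2*8
Term 1: alpha has omega^11*1, beta has omega^13*5
Term 2: alpha has omega^0*0, beta has omega^4*1
Term 3: alpha has omega^0*0, beta has omega^2*8
Result: alpha < beta

alpha < beta


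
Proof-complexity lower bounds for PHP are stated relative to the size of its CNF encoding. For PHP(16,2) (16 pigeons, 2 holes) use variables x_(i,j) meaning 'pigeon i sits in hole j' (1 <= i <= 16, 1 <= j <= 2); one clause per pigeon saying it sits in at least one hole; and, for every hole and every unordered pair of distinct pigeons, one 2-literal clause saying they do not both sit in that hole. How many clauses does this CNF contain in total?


PHP(16,2): 16 pigeons, 2 holes, 16*2 = 32 variables.
- pigeon clauses: one per pigeon -> 16 clauses
- hole clauses: 2 holes * C(16,2) = 2 * 120 -> 240 clauses
Total clauses = 16 + 240 = 256

256


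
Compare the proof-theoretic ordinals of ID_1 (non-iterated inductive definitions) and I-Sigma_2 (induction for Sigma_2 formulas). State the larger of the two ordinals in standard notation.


Proof-theoretic ordinal of ID_1 (non-iterated inductive definitions): psi_0(epsilon_{Omega+1})
Proof-theoretic ordinal of I-Sigma_2 (induction for Sigma_2 formulas): omega^(omega^omega)
Comparing: omega^(omega^omega) < psi_0(epsilon_{Omega+1}).
The larger ordinal is psi_0(epsilon_{Omega+1}) (from ID_1 (non-iterated inductive definitions)).

psi_0(epsilon_{Omega+1})


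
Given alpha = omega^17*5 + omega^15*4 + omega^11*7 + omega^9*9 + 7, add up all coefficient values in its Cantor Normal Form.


CNF: omega^17*5 + omega^15*4 + omega^11*7 + omega^9*9 + 7
Coefficients: 5 + 4 + 7 + 9 + 7 = 32

32


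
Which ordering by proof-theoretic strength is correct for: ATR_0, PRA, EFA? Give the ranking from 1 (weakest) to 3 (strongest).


Ordering by consistency strength:
1. EFA
2. PRA
3. ATR_0


ATR_0=3, PRA=2, EFA=1


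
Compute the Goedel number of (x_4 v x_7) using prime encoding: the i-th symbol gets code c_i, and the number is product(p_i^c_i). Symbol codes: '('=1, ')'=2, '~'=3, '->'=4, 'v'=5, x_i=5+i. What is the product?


Formula: (x_4 v x_7)
Symbol codes: [1, 9, 5, 12, 2]
Primes: [2, 3, 5, 7, 11]
p_1^1 = 2^1 = 2
p_2^9 = 3^9 = 19683
p_3^5 = 5^5 = 3125
p_4^12 = 7^12 = 13841287201
p_5^2 = 11^2 = 121
Product = 206031279832820268750

206031279832820268750


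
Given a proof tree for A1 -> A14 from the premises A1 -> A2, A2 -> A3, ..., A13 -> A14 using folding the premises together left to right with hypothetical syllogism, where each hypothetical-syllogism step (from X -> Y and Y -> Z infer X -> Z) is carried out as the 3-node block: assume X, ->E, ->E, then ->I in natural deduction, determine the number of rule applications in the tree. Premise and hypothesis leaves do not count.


There are 13 premises in the chain. The first HS step combines premises 1 and 2; each further premise needs one more HS step.
So 13 premises require 13 - 1 = 12 hypothetical-syllogism steps.
Each HS step uses 3 inference nodes (->E, ->E, ->I).
12 * 3 = 36 total inference nodes.

36


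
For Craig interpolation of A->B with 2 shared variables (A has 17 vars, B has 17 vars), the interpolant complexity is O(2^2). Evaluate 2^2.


Shared atoms = 2
Craig interpolant size bound = 2^2
= 4

4


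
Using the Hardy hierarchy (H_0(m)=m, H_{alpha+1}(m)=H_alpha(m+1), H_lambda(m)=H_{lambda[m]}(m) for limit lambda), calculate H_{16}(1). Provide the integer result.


H_16(1):
For finite ordinals k, H_k(n) = n + k (each successor step adds 1).
H_16(1) = 1 + 16 = 17

17


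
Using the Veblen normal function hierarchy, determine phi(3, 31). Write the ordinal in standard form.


phi(3, 31):
phi(3, beta) = eta_beta (the beta-th eta number, fixed point of zeta).
phi(3, 31) = eta_31

eta_31


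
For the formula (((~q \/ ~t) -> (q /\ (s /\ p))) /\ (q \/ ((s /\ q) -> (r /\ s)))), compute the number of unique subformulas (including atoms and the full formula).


Formula: (((~q \/ ~t) -> (q /\ (s /\ p))) /\ (q \/ ((s /\ q) -> (r /\ s))))
Subformulas found:
  1. q
  2. s
  3. r
  4. t
  5. p
  6. ~t
  7. ~q
  8. (s /\ p)
  9. (r /\ s)
  10. (s /\ q)
  11. (~q \/ ~t)
  12. (q /\ (s /\ p))
  13. ((s /\ q) -> (r /\ s))
  14. (q \/ ((s /\ q) -> (r /\ s)))
  15. ((~q \/ ~t) -> (q /\ (s /\ p)))
  16. (((~q \/ ~t) -> (q /\ (s /\ p))) /\ (q \/ ((s /\ q) -> (r /\ s))))
Total distinct subformulas = 16

16


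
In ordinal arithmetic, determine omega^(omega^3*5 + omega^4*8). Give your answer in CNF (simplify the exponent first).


omega^(omega^3*5 + omega^4*8):
In ordinal addition a term is absorbed by a following term of strictly larger exponent: 3 < 4, so omega^3*5 + omega^4*8 = omega^4*8.
omega raised to a CNF ordinal is a single CNF term: Result = omega^(omega^4*8)

omega^(omega^4*8)


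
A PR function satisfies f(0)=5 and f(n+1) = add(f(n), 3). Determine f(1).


f(0) = 5
f(1) = add(f(0), 3) = add(5, 3) = 8


8


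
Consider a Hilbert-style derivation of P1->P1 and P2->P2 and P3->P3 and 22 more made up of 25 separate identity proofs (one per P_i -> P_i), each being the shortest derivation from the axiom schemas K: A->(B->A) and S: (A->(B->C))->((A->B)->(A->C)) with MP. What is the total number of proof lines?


The shortest proof of A->A from K and S in the Hilbert calculus has exactly 5 lines:
(1) K instance A->((A->A)->A), (2) S instance, (3) MP on 1,2, (4) K instance A->(A->A), (5) MP on 3,4.
For 25 independent identities: 25 * 5 = 125 lines total.

125


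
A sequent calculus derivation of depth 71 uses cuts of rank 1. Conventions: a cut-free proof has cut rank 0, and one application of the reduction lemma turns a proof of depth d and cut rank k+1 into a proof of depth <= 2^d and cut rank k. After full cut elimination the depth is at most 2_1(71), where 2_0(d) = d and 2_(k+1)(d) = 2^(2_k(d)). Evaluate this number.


Each rank reduction sends depth d to at most 2^d; cut rank r needs r reductions.
2_0(71) = 71
2_1(71) = 2^71 = 2361183241434822606848
Cut-free depth bound = 2361183241434822606848

2361183241434822606848


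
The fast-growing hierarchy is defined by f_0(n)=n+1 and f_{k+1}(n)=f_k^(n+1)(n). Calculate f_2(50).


f_2(50) = f_1^51(50)
f_1(m) = 2m + 1.
Iterating: f_1^k(n) = 2^k*(n+1) - 1.
f_2(50) = 2^51*(50+1) - 1 = 2251799813685248*51 - 1 = 114841790497947647

114841790497947647


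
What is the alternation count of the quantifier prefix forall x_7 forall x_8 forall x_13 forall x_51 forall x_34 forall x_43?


Walk the prefix and count type changes:
  position 1: forall -> forall
  position 2: forall -> forall
  position 3: forall -> forall
  position 4: forall -> forall
  position 5: forall -> forall
Total alternations = 0

0


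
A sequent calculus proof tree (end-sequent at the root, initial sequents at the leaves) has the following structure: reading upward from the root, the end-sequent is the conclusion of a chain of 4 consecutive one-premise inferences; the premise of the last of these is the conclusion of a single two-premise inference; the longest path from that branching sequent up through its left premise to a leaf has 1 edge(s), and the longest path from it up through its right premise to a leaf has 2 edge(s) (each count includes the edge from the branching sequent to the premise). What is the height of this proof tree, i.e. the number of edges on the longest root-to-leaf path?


Longest path through the left premise: 1 edges (measured from the branching sequent)
Longest path through the right premise: 2 edges
Height of the subtree rooted at the branching sequent: max(1, 2) = 2
The branching sequent sits 4 edges above the root (the chain of one-premise inferences), so height = 2 + 4 = 6

6


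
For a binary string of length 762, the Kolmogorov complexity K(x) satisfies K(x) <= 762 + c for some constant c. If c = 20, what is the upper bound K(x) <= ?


K(x) <= |x| + c = 762 + 20 = 782

782


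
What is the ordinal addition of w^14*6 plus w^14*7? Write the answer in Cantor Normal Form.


Ordinal addition w^14*6 + w^14*7:
Both terms have the same exponent 14.
w^e*c + w^e*d = w^e*(c+d).
Result = w^14*(6+7) = w^14*13

w^14*13


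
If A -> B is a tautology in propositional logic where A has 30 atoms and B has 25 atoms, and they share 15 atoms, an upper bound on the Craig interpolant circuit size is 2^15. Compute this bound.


Shared atoms = 15
Craig interpolant size bound = 2^15
= 32768

32768


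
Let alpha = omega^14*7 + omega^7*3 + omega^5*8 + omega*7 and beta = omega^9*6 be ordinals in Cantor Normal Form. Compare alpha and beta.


Compare term by term from highest exponent:
alpha = omega^14*7 + omega^7*3 + omega^5*8 + omega*7
beta = omega^9*6
Term 1: alpha has omega^14*7, beta has omega^9*6
Term 2: alpha has omega^7*3, beta has omega^0*0
Term 3: alpha has omega^5*8, beta has omega^0*0
Term 4: alpha has omega^1*7, beta has omega^0*0
Result: alpha > beta

alpha > beta


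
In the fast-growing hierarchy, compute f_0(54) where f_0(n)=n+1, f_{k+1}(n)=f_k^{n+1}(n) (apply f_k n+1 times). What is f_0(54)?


f_0(54) = 54 + 1 = 55

55


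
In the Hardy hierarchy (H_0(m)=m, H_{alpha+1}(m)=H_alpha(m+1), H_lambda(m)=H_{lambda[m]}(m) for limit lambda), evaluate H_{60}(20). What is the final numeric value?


H_60(20):
For finite ordinals k, H_k(n) = n + k (each successor step adds 1).
H_60(20) = 20 + 60 = 80

80


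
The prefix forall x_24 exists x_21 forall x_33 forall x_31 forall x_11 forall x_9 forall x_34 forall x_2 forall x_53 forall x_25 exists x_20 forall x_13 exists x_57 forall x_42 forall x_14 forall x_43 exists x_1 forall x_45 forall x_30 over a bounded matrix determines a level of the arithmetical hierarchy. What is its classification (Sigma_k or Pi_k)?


Leading quantifier is forall, so the class is Pi.
Number of quantifier blocks = alternations + 1 = 8 + 1 = 9.
Classification: Pi_9

Pi_9


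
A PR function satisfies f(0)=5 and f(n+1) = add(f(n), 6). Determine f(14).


f(0) = 5
f(1) = add(f(0), 6) = add(5, 6) = 11
f(2) = add(f(1), 6) = add(11, 6) = 17
f(3) = add(f(2), 6) = add(17, 6) = 23
f(4) = add(f(3), 6) = add(23, 6) = 29
f(5) = add(f(4), 6) = add(29, 6) = 35
f(6) = add(f(5), 6) = add(35, 6) = 41
f(7) = add(f(6), 6) = add(41, 6) = 47
f(8) = add(f(7), 6) = add(47, 6) = 53
f(9) = add(f(8), 6) = add(53, 6) = 59
f(10) = add(f(9), 6) = add(59, 6) = 65
f(11) = add(f(10), 6) = add(65, 6) = 71
f(12) = add(f(11), 6) = add(71, 6) = 77
f(13) = add(f(12), 6) = add(77, 6) = 83
f(14) = add(f(13), 6) = add(83, 6) = 89


89


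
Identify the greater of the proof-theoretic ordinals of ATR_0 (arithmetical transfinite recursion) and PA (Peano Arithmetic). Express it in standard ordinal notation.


Proof-theoretic ordinal of ATR_0 (arithmetical transfinite recursion): Gamma_0
Proof-theoretic ordinal of PA (Peano Arithmetic): epsilon_0
Comparing: epsilon_0 < Gamma_0.
The larger ordinal is Gamma_0 (from ATR_0 (arithmetical transfinite recursion)).

Gamma_0


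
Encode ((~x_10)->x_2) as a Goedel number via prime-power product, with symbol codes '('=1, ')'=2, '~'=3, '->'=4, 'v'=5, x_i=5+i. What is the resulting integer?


Formula: ((~x_10)->x_2)
Symbol codes: [1, 1, 3, 15, 2, 4, 7, 2]
Primes: [2, 3, 5, 7, 11, 13, 17, 19]
p_1^1 = 2^1 = 2
p_2^1 = 3^1 = 3
p_3^3 = 5^3 = 125
p_4^15 = 7^15 = 4747561509943
p_5^2 = 11^2 = 121
p_6^4 = 13^4 = 28561
p_7^7 = 17^7 = 410338673
p_8^2 = 19^2 = 361
Product = 1822805350505939151368691073649250

1822805350505939151368691073649250


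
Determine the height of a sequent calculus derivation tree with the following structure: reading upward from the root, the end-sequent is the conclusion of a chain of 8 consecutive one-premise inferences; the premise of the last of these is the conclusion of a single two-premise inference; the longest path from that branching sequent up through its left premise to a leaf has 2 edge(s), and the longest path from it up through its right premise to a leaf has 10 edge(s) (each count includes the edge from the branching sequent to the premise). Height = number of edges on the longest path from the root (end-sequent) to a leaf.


Longest path through the left premise: 2 edges (measured from the branching sequent)
Longest path through the right premise: 10 edges
Height of the subtree rooted at the branching sequent: max(2, 10) = 10
The branching sequent sits 8 edges above the root (the chain of one-premise inferences), so height = 10 + 8 = 18

18


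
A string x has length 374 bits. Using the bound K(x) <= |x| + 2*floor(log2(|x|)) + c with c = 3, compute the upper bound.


floor(log2(374)) = 8
2 * 8 = 16
K(x) <= 374 + 16 + 3 = 393

393


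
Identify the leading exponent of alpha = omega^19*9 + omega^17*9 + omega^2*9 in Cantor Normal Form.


CNF: omega^19*9 + omega^17*9 + omega^2*9
The leading term is omega^19*9, which has exponent 19.

19


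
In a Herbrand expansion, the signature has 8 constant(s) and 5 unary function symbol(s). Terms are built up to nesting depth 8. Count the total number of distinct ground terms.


Herbrand terms by depth:
Depth 0: 8 constants
Depth 1: 40 new terms (running total: 48)
Depth 2: 200 new terms (running total: 248)
Depth 3: 1000 new terms (running total: 1248)
Depth 4: 5000 new terms (running total: 6248)
Depth 5: 25000 new terms (running total: 31248)
Depth 6: 125000 new terms (running total: 156248)
Depth 7: 625000 new terms (running total: 781248)
Depth 8: 3125000 new terms (running total: 3906248)
Total distinct ground terms = 3906248

3906248


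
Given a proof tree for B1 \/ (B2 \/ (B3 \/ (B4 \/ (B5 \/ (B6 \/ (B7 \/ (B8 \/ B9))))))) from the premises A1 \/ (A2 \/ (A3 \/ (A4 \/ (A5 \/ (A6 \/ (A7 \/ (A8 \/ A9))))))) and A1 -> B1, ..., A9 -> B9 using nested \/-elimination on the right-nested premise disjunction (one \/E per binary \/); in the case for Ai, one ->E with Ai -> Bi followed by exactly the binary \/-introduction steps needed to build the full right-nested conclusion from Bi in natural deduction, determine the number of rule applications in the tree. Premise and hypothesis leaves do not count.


Constructive dilemma with 9 branches, all disjunctions right-nested:
- \/E: the premise has 8 binary \/, each eliminated once: 8 nodes.
- ->E: one per case (Ai with Ai -> Bi gives Bi): 9 nodes.
- \/I: in case i < n, Bi needs 1 step to form Bi \/ (B(i+1) \/ ...) and then i-1 steps to prepend B(i-1), ..., B1, i.e. i steps; in case i = n, B9 needs 8 prepend steps.
  \/I total = (1 + 2 + ... + 8) + 8 = 36 + 8 = 44 nodes.
Total = 8 + 9 + 44 = 61

61


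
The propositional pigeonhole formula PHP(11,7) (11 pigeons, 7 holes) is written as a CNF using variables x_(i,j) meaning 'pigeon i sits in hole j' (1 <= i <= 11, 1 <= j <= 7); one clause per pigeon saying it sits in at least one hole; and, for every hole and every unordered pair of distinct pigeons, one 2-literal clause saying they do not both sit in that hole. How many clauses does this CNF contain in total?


PHP(11,7): 11 pigeons, 7 holes, 11*7 = 77 variables.
- pigeon clauses: one per pigeon -> 11 clauses
- hole clauses: 7 holes * C(11,2) = 7 * 55 -> 385 clauses
Total clauses = 11 + 385 = 396

396


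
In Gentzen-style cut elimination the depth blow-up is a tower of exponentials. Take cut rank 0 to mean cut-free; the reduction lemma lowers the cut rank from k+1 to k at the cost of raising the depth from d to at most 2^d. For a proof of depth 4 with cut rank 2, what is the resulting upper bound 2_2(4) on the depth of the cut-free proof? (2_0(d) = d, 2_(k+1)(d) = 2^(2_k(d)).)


Each rank reduction sends depth d to at most 2^d; cut rank r needs r reductions.
2_0(4) = 4
2_1(4) = 2^4 = 16
2_2(4) = 2^16 = 65536
Cut-free depth bound = 65536

65536


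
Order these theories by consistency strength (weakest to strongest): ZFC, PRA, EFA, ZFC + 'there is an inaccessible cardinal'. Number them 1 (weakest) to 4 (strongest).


Ordering by consistency strength:
1. EFA
2. PRA
3. ZFC
4. ZFC + 'there is an inaccessible cardinal'


ZFC=3, PRA=2, EFA=1, ZFC + 'there is an inaccessible cardinal'=4


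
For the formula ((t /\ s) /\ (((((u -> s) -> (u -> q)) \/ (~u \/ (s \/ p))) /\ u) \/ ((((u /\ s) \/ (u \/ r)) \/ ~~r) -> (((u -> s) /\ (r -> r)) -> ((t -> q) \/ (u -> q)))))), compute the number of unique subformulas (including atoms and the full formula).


Formula: ((t /\ s) /\ (((((u -> s) -> (u -> q)) \/ (~u \/ (s \/ p))) /\ u) \/ ((((u /\ s) \/ (u \/ r)) \/ ~~r) -> (((u -> s) /\ (r -> r)) -> ((t -> q) \/ (u -> q))))))
Subformulas found:
  1. r
  2. q
  3. u
  4. s
  5. t
  6. p
  7. ~u
  8. ~r
  9. ~~r
  10. (t -> q)
  11. (u -> q)
  12. (s \/ p)
  13. (t /\ s)
  14. (u -> s)
  15. (r -> r)
  16. (u /\ s)
  17. (u \/ r)
  18. (~u \/ (s \/ p))
  19. ((u -> s) -> (u -> q))
  20. ((u -> s) /\ (r -> r))
  21. ((u /\ s) \/ (u \/ r))
  22. ((t -> q) \/ (u -> q))
  23. (((u /\ s) \/ (u \/ r)) \/ ~~r)
  24. (((u -> s) -> (u -> q)) \/ (~u \/ (s \/ p)))
  25. (((u -> s) /\ (r -> r)) -> ((t -> q) \/ (u -> q)))
  26. ((((u -> s) -> (u -> q)) \/ (~u \/ (s \/ p))) /\ u)
  27. ((((u /\ s) \/ (u \/ r)) \/ ~~r) -> (((u -> s) /\ (r -> r)) -> ((t -> q) \/ (u -> q))))
  28. (((((u -> s) -> (u -> q)) \/ (~u \/ (s \/ p))) /\ u) \/ ((((u /\ s) \/ (u \/ r)) \/ ~~r) -> (((u -> s) /\ (r -> r)) -> ((t -> q) \/ (u -> q)))))
  29. ((t /\ s) /\ (((((u -> s) -> (u -> q)) \/ (~u \/ (s \/ p))) /\ u) \/ ((((u /\ s) \/ (u \/ r)) \/ ~~r) -> (((u -> s) /\ (r -> r)) -> ((t -> q) \/ (u -> q))))))
Total distinct subformulas = 29

29


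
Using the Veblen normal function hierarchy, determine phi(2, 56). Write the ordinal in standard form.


phi(2, 56):
phi(2, beta) = zeta_beta (the beta-th zeta number, fixed point of epsilon).
phi(2, 56) = zeta_56

zeta_56


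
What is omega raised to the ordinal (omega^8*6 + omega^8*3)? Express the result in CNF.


omega^(omega^8*6 + omega^8*3):
Both terms of the exponent have the same exponent 8, so they merge: omega^8*6 + omega^8*3 = omega^8*(6+3) = omega^8*9.
omega raised to a CNF ordinal is a single CNF term: Result = omega^(omega^8*9)

omega^(omega^8*9)


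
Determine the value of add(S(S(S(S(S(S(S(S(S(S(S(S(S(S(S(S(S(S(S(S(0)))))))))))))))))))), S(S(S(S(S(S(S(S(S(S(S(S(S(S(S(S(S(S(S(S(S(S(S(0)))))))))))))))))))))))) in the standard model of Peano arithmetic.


add(S^20(0), S^23(0)):
S^20(0) = 20
S^23(0) = 23
20 + 23 = 43

43


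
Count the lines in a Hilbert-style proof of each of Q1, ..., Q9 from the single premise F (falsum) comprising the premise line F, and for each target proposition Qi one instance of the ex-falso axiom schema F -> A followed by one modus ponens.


Ex falso, line by line:
- 1 premise line (F)
- 9 targets, each needing 1 axiom instance (F -> Qi) + 1 MP = 2 lines: 2 * 9 = 18
Total = 1 + 18 = 19 lines.

19


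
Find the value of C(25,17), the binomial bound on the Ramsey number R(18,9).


R(18,9) <= C(18+9-2, 18-1) = C(25, 17)
C(25, 17) = 25! / (17! * 8!)
= 1081575

1081575


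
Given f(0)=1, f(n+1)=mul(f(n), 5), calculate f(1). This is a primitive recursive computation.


f(0) = 1
f(1) = mul(f(0), 5) = mul(1, 5) = 5


5


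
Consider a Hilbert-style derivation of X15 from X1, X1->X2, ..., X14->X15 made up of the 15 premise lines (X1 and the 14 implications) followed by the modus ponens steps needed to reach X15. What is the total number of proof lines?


We have 15 premise lines: X1 and 14 implications.
Each implication is detached once by MP, giving 14 MP lines.
15 premise lines + 14 MP lines = 29 total lines.

29


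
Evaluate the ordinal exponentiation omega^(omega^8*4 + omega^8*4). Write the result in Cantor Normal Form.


omega^(omega^8*4 + omega^8*4):
Both terms of the exponent have the same exponent 8, so they merge: omega^8*4 + omega^8*4 = omega^8*(4+4) = omega^8*8.
omega raised to a CNF ordinal is a single CNF term: Result = omega^(omega^8*8)

omega^(omega^8*8)


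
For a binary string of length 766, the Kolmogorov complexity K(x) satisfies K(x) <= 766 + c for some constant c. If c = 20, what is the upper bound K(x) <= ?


K(x) <= |x| + c = 766 + 20 = 786

786


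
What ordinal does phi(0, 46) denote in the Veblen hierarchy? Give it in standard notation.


phi(0, 46):
phi(0, beta) = omega^beta by definition.
phi(0, 46) = omega^46

omega^46


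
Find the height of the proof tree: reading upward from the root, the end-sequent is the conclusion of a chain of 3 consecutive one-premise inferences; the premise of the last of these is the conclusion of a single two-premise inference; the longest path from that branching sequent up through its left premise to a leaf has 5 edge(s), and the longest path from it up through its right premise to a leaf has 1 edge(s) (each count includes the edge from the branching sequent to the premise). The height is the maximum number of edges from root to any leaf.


Longest path through the left premise: 5 edges (measured from the branching sequent)
Longest path through the right premise: 1 edges
Height of the subtree rooted at the branching sequent: max(5, 1) = 5
The branching sequent sits 3 edges above the root (the chain of one-premise inferences), so height = 5 + 3 = 8

8
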